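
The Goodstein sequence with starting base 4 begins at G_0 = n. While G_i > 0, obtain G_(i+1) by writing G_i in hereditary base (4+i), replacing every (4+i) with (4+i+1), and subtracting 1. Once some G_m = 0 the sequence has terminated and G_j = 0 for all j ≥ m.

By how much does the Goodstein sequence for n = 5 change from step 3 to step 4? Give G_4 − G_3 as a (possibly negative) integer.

base 4: 5 = 4 + 1; at 5: 5 + 1 = 6; next = 5
base 5: 5 = 5; at 6: 6 = 6; next = 5
base 6: 5 = 5; at 7: 5 = 5; next = 4
base 7: 4 = 4; at 8: 4 = 4; next = 3

-1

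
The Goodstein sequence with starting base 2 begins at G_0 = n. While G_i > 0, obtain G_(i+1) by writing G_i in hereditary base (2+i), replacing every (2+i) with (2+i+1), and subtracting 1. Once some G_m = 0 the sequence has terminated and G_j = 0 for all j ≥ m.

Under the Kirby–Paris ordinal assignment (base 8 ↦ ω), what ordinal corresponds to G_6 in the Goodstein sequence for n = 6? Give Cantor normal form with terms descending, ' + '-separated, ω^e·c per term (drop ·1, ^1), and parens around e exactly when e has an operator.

ω^5·5 + ω^4·5 + ω^3·5 + ω^2·5 + ω·5 + 3

G_0=6  [base 2] 2^2 + 2  →[2↦3]→  3^3 + 3 = 30  −1 ⇒ G_1=29
G_1=29  [base 3] 3^3 + 2  →[3↦4]→  4^4 + 2 = 258  −1 ⇒ G_2=257
G_2=257  [base 4] 4^4 + 1  →[4↦5]→  5^5 + 1 = 3126  −1 ⇒ G_3=3125
G_3=3125  [base 5] 5^5  →[5↦6]→  6^6 = 46656  −1 ⇒ G_4=46655
G_4=46655  [base 6] 5·6^5 + 5·6^4 + 5·6^3 + 5·6^2 + 5·6 + 5  →[6↦7]→  5·7^5 + 5·7^4 + 5·7^3 + 5·7^2 + 5·7 + 5 = 98040  −1 ⇒ G_5=98039
G_5=98039  [base 7] 5·7^5 + 5·7^4 + 5·7^3 + 5·7^2 + 5·7 + 4  →[7↦8]→  5·8^5 + 5·8^4 + 5·8^3 + 5·8^2 + 5·8 + 4 = 187244  −1 ⇒ G_6=187243
G_6=187243  [base 8] 5·8^5 + 5·8^4 + 5·8^3 + 5·8^2 + 5·8 + 3  →[8↦9]→  5·9^5 + 5·9^4 + 5·9^3 + 5·9^2 + 5·9 + 3 = 332148  −1 ⇒ G_7=332147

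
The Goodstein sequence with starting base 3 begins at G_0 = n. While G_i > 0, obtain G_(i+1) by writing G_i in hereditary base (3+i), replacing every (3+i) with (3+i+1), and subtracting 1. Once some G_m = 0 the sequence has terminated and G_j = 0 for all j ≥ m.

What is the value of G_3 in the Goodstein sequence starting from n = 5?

step 0: 5 = 3 + 2; sub 4 for 3: 4 + 2; = 6; G_1 = 6−1 = 5
step 1: 5 = 4 + 1; sub 5 for 4: 5 + 1; = 6; G_2 = 6−1 = 5
step 2: 5 = 5; sub 6 for 5: 6; = 6; G_3 = 6−1 = 5
step 3: 5 = 5; sub 7 for 6: 5; = 5; G_4 = 5−1 = 4

5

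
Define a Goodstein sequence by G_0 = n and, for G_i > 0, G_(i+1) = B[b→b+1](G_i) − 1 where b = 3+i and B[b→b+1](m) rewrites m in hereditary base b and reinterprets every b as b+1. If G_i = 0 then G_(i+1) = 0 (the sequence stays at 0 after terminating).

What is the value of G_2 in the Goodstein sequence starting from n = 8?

10

step 0: 8 = 2·3 + 2; sub 4 for 3: 2·4 + 2; = 10; G_1 = 10−1 = 9
step 1: 9 = 2·4 + 1; sub 5 for 4: 2·5 + 1; = 11; G_2 = 11−1 = 10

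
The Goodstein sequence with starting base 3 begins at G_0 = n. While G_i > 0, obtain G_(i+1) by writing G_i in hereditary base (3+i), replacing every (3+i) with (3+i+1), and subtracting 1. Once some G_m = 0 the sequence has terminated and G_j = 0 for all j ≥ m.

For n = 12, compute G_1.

[0] 12 ≡ 3^2 + 3 (base 3). Lift 4: 20. −1: 19.
[1] 19 ≡ 4^2 + 3 (base 4). Lift 5: 28. −1: 27.

19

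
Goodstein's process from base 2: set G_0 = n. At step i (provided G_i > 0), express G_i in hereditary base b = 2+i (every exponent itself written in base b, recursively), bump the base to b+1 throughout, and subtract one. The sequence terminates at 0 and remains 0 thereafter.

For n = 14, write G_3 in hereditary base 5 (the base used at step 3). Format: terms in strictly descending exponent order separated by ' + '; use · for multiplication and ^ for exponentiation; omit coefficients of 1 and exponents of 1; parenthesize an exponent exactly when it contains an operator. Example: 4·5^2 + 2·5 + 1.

5^(5 + 1) + 5^5

(0) 14|_2 = 2^(2 + 1) + 2^2 + 2 ↦ 3^(3 + 1) + 3^3 + 3|_3 = 111 ⇒ 110
(1) 110|_3 = 3^(3 + 1) + 3^3 + 2 ↦ 4^(4 + 1) + 4^4 + 2|_4 = 1282 ⇒ 1281
(2) 1281|_4 = 4^(4 + 1) + 4^4 + 1 ↦ 5^(5 + 1) + 5^5 + 1|_5 = 18751 ⇒ 18750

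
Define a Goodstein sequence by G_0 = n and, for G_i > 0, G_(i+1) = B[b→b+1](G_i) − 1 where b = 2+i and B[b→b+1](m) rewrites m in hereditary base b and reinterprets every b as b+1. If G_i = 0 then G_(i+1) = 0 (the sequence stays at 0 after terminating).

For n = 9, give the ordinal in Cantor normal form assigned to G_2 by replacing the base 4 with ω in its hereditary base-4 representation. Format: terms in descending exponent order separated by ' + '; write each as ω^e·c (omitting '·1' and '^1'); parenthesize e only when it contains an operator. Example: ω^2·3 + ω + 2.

ω^ω·3 + ω^3·3 + ω^2·3 + ω·3 + 3

base 2: 9 = 2^(2 + 1) + 1; at 3: 3^(3 + 1) + 1 = 82; next = 81
base 3: 81 = 3^(3 + 1); at 4: 4^(4 + 1) = 1024; next = 1023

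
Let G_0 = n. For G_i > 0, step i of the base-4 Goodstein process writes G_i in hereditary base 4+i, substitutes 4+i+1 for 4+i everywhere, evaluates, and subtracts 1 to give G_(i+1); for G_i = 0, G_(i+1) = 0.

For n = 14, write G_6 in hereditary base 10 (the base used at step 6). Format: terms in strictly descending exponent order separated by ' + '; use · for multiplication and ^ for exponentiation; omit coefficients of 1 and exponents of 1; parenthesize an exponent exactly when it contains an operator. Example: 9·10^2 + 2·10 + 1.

14 —HB4→ 3·4 + 2 —bump→ 3·5 + 2 = 17 —(−1)→ 16
16 —HB5→ 3·5 + 1 —bump→ 3·6 + 1 = 19 —(−1)→ 18
18 —HB6→ 3·6 —bump→ 3·7 = 21 —(−1)→ 20
20 —HB7→ 2·7 + 6 —bump→ 2·8 + 6 = 22 —(−1)→ 21
21 —HB8→ 2·8 + 5 —bump→ 2·9 + 5 = 23 —(−1)→ 22
22 —HB9→ 2·9 + 4 —bump→ 2·10 + 4 = 24 —(−1)→ 23
23 —HB10→ 2·10 + 3 —bump→ 2·11 + 3 = 25 —(−1)→ 24

2·10 + 3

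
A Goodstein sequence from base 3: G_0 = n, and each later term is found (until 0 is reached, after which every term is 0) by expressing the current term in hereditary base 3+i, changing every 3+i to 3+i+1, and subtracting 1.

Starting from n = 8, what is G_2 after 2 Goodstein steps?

10

step 0: 8 = 2·3 + 2; sub 4 for 3: 2·4 + 2; = 10; G_1 = 10−1 = 9
step 1: 9 = 2·4 + 1; sub 5 for 4: 2·5 + 1; = 11; G_2 = 11−1 = 10
step 2: 10 = 2·5; sub 6 for 5: 2·6; = 12; G_3 = 12−1 = 11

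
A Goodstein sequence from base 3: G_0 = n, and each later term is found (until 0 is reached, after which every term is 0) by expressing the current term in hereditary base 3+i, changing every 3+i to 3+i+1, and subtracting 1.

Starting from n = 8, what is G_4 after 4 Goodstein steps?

step 0: 8 = 2·3 + 2; sub 4 for 3: 2·4 + 2; = 10; G_1 = 10−1 = 9
step 1: 9 = 2·4 + 1; sub 5 for 4: 2·5 + 1; = 11; G_2 = 11−1 = 10
step 2: 10 = 2·5; sub 6 for 5: 2·6; = 12; G_3 = 12−1 = 11
step 3: 11 = 6 + 5; sub 7 for 6: 7 + 5; = 12; G_4 = 12−1 = 11

11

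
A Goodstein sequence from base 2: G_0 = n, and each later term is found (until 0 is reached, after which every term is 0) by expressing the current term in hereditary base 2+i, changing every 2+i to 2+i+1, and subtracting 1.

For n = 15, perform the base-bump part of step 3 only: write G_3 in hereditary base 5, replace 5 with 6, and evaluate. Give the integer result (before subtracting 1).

[0] 15 ≡ 2^(2 + 1) + 2^2 + 2 + 1 (base 2). Lift 3: 112. −1: 111.
[1] 111 ≡ 3^(3 + 1) + 3^3 + 3 (base 3). Lift 4: 1284. −1: 1283.
[2] 1283 ≡ 4^(4 + 1) + 4^4 + 3 (base 4). Lift 5: 18753. −1: 18752.
[3] 18752 ≡ 5^(5 + 1) + 5^5 + 2 (base 5). Lift 6: 326594. −1: 326593.

326594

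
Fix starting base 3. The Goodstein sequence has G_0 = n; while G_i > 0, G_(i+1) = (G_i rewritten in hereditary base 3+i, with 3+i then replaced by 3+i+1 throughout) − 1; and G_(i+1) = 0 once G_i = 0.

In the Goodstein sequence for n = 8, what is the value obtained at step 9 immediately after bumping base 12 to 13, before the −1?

base 3: 8 = 2·3 + 2; at 4: 2·4 + 2 = 10; next = 9
base 4: 9 = 2·4 + 1; at 5: 2·5 + 1 = 11; next = 10
base 5: 10 = 2·5; at 6: 2·6 = 12; next = 11
base 6: 11 = 6 + 5; at 7: 7 + 5 = 12; next = 11
base 7: 11 = 7 + 4; at 8: 8 + 4 = 12; next = 11
base 8: 11 = 8 + 3; at 9: 9 + 3 = 12; next = 11
base 9: 11 = 9 + 2; at 10: 10 + 2 = 12; next = 11
base 10: 11 = 10 + 1; at 11: 11 + 1 = 12; next = 11
base 11: 11 = 11; at 12: 12 = 12; next = 11

11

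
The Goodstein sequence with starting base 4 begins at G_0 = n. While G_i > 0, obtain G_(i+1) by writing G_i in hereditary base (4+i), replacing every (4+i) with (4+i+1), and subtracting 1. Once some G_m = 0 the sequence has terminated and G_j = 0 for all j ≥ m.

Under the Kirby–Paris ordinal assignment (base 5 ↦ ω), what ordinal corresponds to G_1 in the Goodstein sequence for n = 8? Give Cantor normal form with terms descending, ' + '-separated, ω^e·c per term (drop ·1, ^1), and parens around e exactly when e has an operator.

8 —HB4→ 2·4 —bump→ 2·5 = 10 —(−1)→ 9
9 —HB5→ 5 + 4 —bump→ 6 + 4 = 10 —(−1)→ 9

ω + 4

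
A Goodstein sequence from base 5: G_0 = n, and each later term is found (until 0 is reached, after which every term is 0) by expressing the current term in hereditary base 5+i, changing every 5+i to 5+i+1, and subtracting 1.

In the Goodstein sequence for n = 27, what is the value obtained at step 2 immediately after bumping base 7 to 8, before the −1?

64

i=0: 27 = 5^2 + 2 (b=5); 5→6: 6^2 + 2 = 38; 38−1 = 37
i=1: 37 = 6^2 + 1 (b=6); 6→7: 7^2 + 1 = 50; 50−1 = 49
i=2: 49 = 7^2 (b=7); 7→8: 8^2 = 64; 64−1 = 63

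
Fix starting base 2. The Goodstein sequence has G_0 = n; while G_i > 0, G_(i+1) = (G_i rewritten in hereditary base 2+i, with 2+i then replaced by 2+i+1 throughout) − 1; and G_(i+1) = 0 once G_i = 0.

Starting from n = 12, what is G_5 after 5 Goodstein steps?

step 0: 12 = 2^(2 + 1) + 2^2; sub 3 for 2: 3^(3 + 1) + 3^3; = 108; G_1 = 108−1 = 107
step 1: 107 = 3^(3 + 1) + 2·3^2 + 2·3 + 2; sub 4 for 3: 4^(4 + 1) + 2·4^2 + 2·4 + 2; = 1066; G_2 = 1066−1 = 1065
step 2: 1065 = 4^(4 + 1) + 2·4^2 + 2·4 + 1; sub 5 for 4: 5^(5 + 1) + 2·5^2 + 2·5 + 1; = 15686; G_3 = 15686−1 = 15685
step 3: 15685 = 5^(5 + 1) + 2·5^2 + 2·5; sub 6 for 5: 6^(6 + 1) + 2·6^2 + 2·6; = 280020; G_4 = 280020−1 = 280019
step 4: 280019 = 6^(6 + 1) + 2·6^2 + 6 + 5; sub 7 for 6: 7^(7 + 1) + 2·7^2 + 7 + 5; = 5764911; G_5 = 5764911−1 = 5764910
step 5: 5764910 = 7^(7 + 1) + 2·7^2 + 7 + 4; sub 8 for 7: 8^(8 + 1) + 2·8^2 + 8 + 4; = 134217868; G_6 = 134217868−1 = 134217867

5764910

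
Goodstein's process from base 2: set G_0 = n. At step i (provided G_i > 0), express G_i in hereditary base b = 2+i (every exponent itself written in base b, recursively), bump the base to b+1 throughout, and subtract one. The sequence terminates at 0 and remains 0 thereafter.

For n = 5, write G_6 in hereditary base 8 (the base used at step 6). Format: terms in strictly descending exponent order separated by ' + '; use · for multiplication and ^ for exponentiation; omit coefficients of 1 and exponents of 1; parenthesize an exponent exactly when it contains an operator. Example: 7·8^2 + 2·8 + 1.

[0] 5 ≡ 2^2 + 1 (base 2). Lift 3: 28. −1: 27.
[1] 27 ≡ 3^3 (base 3). Lift 4: 256. −1: 255.
[2] 255 ≡ 3·4^3 + 3·4^2 + 3·4 + 3 (base 4). Lift 5: 468. −1: 467.
[3] 467 ≡ 3·5^3 + 3·5^2 + 3·5 + 2 (base 5). Lift 6: 776. −1: 775.
[4] 775 ≡ 3·6^3 + 3·6^2 + 3·6 + 1 (base 6). Lift 7: 1198. −1: 1197.
[5] 1197 ≡ 3·7^3 + 3·7^2 + 3·7 (base 7). Lift 8: 1752. −1: 1751.
[6] 1751 ≡ 3·8^3 + 3·8^2 + 2·8 + 7 (base 8). Lift 9: 2455. −1: 2454.

3·8^3 + 3·8^2 + 2·8 + 7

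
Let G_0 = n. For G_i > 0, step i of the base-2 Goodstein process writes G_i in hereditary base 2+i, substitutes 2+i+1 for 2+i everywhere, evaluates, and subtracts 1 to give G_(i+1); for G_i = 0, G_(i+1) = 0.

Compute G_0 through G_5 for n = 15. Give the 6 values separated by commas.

15, 111, 1283, 18752, 326593, 6588344

G_0 = 15. HB_2(15) = 2^(2 + 1) + 2^2 + 2 + 1. Bump = 112. G_1 = 111.
G_1 = 111. HB_3(111) = 3^(3 + 1) + 3^3 + 3. Bump = 1284. G_2 = 1283.
G_2 = 1283. HB_4(1283) = 4^(4 + 1) + 4^4 + 3. Bump = 18753. G_3 = 18752.
G_3 = 18752. HB_5(18752) = 5^(5 + 1) + 5^5 + 2. Bump = 326594. G_4 = 326593.
G_4 = 326593. HB_6(326593) = 6^(6 + 1) + 6^6 + 1. Bump = 6588345. G_5 = 6588344.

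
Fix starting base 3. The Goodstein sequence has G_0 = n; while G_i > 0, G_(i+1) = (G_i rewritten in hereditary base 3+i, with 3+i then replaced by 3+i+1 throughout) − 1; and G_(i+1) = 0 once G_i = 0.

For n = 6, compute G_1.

(0) 6|_3 = 2·3 ↦ 2·4|_4 = 8 ⇒ 7
(1) 7|_4 = 4 + 3 ↦ 5 + 3|_5 = 8 ⇒ 7

7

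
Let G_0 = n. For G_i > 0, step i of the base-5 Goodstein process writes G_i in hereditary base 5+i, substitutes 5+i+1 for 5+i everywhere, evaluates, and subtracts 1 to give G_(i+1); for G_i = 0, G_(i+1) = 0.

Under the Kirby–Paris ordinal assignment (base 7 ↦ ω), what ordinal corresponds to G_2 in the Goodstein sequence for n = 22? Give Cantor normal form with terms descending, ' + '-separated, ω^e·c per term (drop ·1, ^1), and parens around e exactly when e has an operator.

G_0=22  [base 5] 4·5 + 2  →[5↦6]→  4·6 + 2 = 26  −1 ⇒ G_1=25
G_1=25  [base 6] 4·6 + 1  →[6↦7]→  4·7 + 1 = 29  −1 ⇒ G_2=28

ω·4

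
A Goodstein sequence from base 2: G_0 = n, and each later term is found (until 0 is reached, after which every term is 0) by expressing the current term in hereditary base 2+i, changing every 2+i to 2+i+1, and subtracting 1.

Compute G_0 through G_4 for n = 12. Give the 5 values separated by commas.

G_0=12  [base 2] 2^(2 + 1) + 2^2  →[2↦3]→  3^(3 + 1) + 3^3 = 108  −1 ⇒ G_1=107
G_1=107  [base 3] 3^(3 + 1) + 2·3^2 + 2·3 + 2  →[3↦4]→  4^(4 + 1) + 2·4^2 + 2·4 + 2 = 1066  −1 ⇒ G_2=1065
G_2=1065  [base 4] 4^(4 + 1) + 2·4^2 + 2·4 + 1  →[4↦5]→  5^(5 + 1) + 2·5^2 + 2·5 + 1 = 15686  −1 ⇒ G_3=15685
G_3=15685  [base 5] 5^(5 + 1) + 2·5^2 + 2·5  →[5↦6]→  6^(6 + 1) + 2·6^2 + 2·6 = 280020  −1 ⇒ G_4=280019

12, 107, 1065, 15685, 280019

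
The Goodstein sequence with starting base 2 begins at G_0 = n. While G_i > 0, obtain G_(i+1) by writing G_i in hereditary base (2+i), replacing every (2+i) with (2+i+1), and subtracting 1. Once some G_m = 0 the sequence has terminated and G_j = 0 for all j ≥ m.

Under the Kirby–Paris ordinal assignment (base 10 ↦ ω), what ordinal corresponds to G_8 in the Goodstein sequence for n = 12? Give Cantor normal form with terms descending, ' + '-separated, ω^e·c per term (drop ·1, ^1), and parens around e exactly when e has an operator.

ω^(ω + 1) + ω^2·2 + ω + 1

12 —HB2→ 2^(2 + 1) + 2^2 —bump→ 3^(3 + 1) + 3^3 = 108 —(−1)→ 107
107 —HB3→ 3^(3 + 1) + 2·3^2 + 2·3 + 2 —bump→ 4^(4 + 1) + 2·4^2 + 2·4 + 2 = 1066 —(−1)→ 1065
1065 —HB4→ 4^(4 + 1) + 2·4^2 + 2·4 + 1 —bump→ 5^(5 + 1) + 2·5^2 + 2·5 + 1 = 15686 —(−1)→ 15685
15685 —HB5→ 5^(5 + 1) + 2·5^2 + 2·5 —bump→ 6^(6 + 1) + 2·6^2 + 2·6 = 280020 —(−1)→ 280019
280019 —HB6→ 6^(6 + 1) + 2·6^2 + 6 + 5 —bump→ 7^(7 + 1) + 2·7^2 + 7 + 5 = 5764911 —(−1)→ 5764910
5764910 —HB7→ 7^(7 + 1) + 2·7^2 + 7 + 4 —bump→ 8^(8 + 1) + 2·8^2 + 8 + 4 = 134217868 —(−1)→ 134217867
134217867 —HB8→ 8^(8 + 1) + 2·8^2 + 8 + 3 —bump→ 9^(9 + 1) + 2·9^2 + 9 + 3 = 3486784575 —(−1)→ 3486784574
3486784574 —HB9→ 9^(9 + 1) + 2·9^2 + 9 + 2 —bump→ 10^(10 + 1) + 2·10^2 + 10 + 2 = 100000000212 —(−1)→ 100000000211
100000000211 —HB10→ 10^(10 + 1) + 2·10^2 + 10 + 1 —bump→ 11^(11 + 1) + 2·11^2 + 11 + 1 = 3138428376975 —(−1)→ 3138428376974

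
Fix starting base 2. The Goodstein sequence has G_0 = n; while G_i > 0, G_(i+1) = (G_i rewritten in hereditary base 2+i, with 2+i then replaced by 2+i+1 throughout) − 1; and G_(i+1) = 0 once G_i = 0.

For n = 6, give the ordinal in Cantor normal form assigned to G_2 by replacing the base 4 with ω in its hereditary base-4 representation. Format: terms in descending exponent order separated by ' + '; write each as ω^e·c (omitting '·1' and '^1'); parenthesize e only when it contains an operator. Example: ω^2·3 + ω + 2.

6 —HB2→ 2^2 + 2 —bump→ 3^3 + 3 = 30 —(−1)→ 29
29 —HB3→ 3^3 + 2 —bump→ 4^4 + 2 = 258 —(−1)→ 257
257 —HB4→ 4^4 + 1 —bump→ 5^5 + 1 = 3126 —(−1)→ 3125

ω^ω + 1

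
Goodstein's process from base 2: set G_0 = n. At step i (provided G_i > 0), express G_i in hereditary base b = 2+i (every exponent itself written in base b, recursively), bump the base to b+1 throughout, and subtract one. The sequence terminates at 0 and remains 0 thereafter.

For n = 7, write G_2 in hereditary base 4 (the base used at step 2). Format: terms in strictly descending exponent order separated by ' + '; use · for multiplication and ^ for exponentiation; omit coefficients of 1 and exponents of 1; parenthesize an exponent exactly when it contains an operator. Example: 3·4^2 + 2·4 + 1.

4^4 + 3

G_0 = 7. HB_2(7) = 2^2 + 2 + 1. Bump = 31. G_1 = 30.
G_1 = 30. HB_3(30) = 3^3 + 3. Bump = 260. G_2 = 259.
G_2 = 259. HB_4(259) = 4^4 + 3. Bump = 3128. G_3 = 3127.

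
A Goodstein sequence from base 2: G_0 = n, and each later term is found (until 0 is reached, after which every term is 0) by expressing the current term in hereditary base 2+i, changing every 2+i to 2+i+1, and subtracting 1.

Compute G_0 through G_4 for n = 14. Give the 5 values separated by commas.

14, 110, 1281, 18750, 326591

G_0=14  [base 2] 2^(2 + 1) + 2^2 + 2  →[2↦3]→  3^(3 + 1) + 3^3 + 3 = 111  −1 ⇒ G_1=110
G_1=110  [base 3] 3^(3 + 1) + 3^3 + 2  →[3↦4]→  4^(4 + 1) + 4^4 + 2 = 1282  −1 ⇒ G_2=1281
G_2=1281  [base 4] 4^(4 + 1) + 4^4 + 1  →[4↦5]→  5^(5 + 1) + 5^5 + 1 = 18751  −1 ⇒ G_3=18750
G_3=18750  [base 5] 5^(5 + 1) + 5^5  →[5↦6]→  6^(6 + 1) + 6^6 = 326592  −1 ⇒ G_4=326591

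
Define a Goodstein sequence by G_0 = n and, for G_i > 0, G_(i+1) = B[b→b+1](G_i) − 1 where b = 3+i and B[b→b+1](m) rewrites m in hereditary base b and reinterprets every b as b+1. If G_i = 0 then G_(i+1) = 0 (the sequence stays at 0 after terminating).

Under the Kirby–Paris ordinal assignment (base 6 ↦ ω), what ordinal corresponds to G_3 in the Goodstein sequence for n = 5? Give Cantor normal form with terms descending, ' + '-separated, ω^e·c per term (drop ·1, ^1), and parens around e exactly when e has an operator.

5

step 0: 5 = 3 + 2; sub 4 for 3: 4 + 2; = 6; G_1 = 6−1 = 5
step 1: 5 = 4 + 1; sub 5 for 4: 5 + 1; = 6; G_2 = 6−1 = 5
step 2: 5 = 5; sub 6 for 5: 6; = 6; G_3 = 6−1 = 5
step 3: 5 = 5; sub 7 for 6: 5; = 5; G_4 = 5−1 = 4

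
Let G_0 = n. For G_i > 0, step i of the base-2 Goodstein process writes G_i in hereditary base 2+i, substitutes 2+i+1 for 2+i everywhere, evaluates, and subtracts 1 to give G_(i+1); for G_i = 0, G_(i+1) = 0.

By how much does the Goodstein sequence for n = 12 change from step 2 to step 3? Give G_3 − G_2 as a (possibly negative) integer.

14620

G_0=12  [base 2] 2^(2 + 1) + 2^2  →[2↦3]→  3^(3 + 1) + 3^3 = 108  −1 ⇒ G_1=107
G_1=107  [base 3] 3^(3 + 1) + 2·3^2 + 2·3 + 2  →[3↦4]→  4^(4 + 1) + 2·4^2 + 2·4 + 2 = 1066  −1 ⇒ G_2=1065
G_2=1065  [base 4] 4^(4 + 1) + 2·4^2 + 2·4 + 1  →[4↦5]→  5^(5 + 1) + 2·5^2 + 2·5 + 1 = 15686  −1 ⇒ G_3=15685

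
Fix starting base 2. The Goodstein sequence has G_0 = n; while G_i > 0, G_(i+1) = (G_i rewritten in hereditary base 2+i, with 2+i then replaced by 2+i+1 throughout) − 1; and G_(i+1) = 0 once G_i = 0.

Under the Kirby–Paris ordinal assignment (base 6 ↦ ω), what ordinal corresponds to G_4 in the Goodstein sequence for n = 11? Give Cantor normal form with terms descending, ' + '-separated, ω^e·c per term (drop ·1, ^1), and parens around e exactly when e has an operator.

ω^(ω + 1) + 1

G_0=11  [base 2] 2^(2 + 1) + 2 + 1  →[2↦3]→  3^(3 + 1) + 3 + 1 = 85  −1 ⇒ G_1=84
G_1=84  [base 3] 3^(3 + 1) + 3  →[3↦4]→  4^(4 + 1) + 4 = 1028  −1 ⇒ G_2=1027
G_2=1027  [base 4] 4^(4 + 1) + 3  →[4↦5]→  5^(5 + 1) + 3 = 15628  −1 ⇒ G_3=15627
G_3=15627  [base 5] 5^(5 + 1) + 2  →[5↦6]→  6^(6 + 1) + 2 = 279938  −1 ⇒ G_4=279937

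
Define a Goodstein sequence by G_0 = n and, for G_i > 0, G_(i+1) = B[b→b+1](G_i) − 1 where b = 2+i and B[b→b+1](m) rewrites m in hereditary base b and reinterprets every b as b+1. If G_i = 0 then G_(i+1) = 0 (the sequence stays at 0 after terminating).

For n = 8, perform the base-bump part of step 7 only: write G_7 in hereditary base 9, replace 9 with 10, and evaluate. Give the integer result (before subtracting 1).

20000000212

G_0 = 8. HB_2(8) = 2^(2 + 1). Bump = 81. G_1 = 80.
G_1 = 80. HB_3(80) = 2·3^3 + 2·3^2 + 2·3 + 2. Bump = 554. G_2 = 553.
G_2 = 553. HB_4(553) = 2·4^4 + 2·4^2 + 2·4 + 1. Bump = 6311. G_3 = 6310.
G_3 = 6310. HB_5(6310) = 2·5^5 + 2·5^2 + 2·5. Bump = 93396. G_4 = 93395.
G_4 = 93395. HB_6(93395) = 2·6^6 + 2·6^2 + 6 + 5. Bump = 1647196. G_5 = 1647195.
G_5 = 1647195. HB_7(1647195) = 2·7^7 + 2·7^2 + 7 + 4. Bump = 33554572. G_6 = 33554571.
G_6 = 33554571. HB_8(33554571) = 2·8^8 + 2·8^2 + 8 + 3. Bump = 774841152. G_7 = 774841151.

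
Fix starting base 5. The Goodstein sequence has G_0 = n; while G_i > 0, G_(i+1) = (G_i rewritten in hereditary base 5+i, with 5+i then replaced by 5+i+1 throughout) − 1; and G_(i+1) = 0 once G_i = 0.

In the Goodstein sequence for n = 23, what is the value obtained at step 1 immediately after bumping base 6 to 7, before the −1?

30

(0) 23|_5 = 4·5 + 3 ↦ 4·6 + 3|_6 = 27 ⇒ 26
(1) 26|_6 = 4·6 + 2 ↦ 4·7 + 2|_7 = 30 ⇒ 29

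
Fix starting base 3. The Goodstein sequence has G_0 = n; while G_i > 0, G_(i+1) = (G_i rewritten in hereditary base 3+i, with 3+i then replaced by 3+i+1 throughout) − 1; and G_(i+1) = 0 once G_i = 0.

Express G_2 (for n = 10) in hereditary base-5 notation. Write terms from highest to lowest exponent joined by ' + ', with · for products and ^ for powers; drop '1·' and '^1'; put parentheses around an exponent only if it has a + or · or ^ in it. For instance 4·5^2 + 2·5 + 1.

10 —HB3→ 3^2 + 1 —bump→ 4^2 + 1 = 17 —(−1)→ 16
16 —HB4→ 4^2 —bump→ 5^2 = 25 —(−1)→ 24
24 —HB5→ 4·5 + 4 —bump→ 4·6 + 4 = 28 —(−1)→ 27

4·5 + 4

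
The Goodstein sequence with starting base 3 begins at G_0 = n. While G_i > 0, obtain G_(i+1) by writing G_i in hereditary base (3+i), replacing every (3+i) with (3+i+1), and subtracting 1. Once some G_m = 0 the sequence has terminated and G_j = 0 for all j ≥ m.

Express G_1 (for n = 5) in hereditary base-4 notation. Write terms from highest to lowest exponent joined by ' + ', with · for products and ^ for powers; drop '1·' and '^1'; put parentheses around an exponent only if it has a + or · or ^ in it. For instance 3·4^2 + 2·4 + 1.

4 + 1

step 0: 5 = 3 + 2; sub 4 for 3: 4 + 2; = 6; G_1 = 6−1 = 5
step 1: 5 = 4 + 1; sub 5 for 4: 5 + 1; = 6; G_2 = 6−1 = 5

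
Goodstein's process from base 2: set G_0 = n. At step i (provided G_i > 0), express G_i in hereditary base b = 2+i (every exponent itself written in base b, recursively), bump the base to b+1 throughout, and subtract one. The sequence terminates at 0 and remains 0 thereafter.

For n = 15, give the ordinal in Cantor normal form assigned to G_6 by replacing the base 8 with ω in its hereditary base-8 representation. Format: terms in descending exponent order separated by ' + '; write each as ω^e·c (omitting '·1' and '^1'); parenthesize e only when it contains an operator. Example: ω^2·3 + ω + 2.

ω^(ω + 1) + ω^7·7 + ω^6·7 + ω^5·7 + ω^4·7 + ω^3·7 + ω^2·7 + ω·7 + 7

i=0: 15 = 2^(2 + 1) + 2^2 + 2 + 1 (b=2); 2→3: 3^(3 + 1) + 3^3 + 3 + 1 = 112; 112−1 = 111
i=1: 111 = 3^(3 + 1) + 3^3 + 3 (b=3); 3→4: 4^(4 + 1) + 4^4 + 4 = 1284; 1284−1 = 1283
i=2: 1283 = 4^(4 + 1) + 4^4 + 3 (b=4); 4→5: 5^(5 + 1) + 5^5 + 3 = 18753; 18753−1 = 18752
i=3: 18752 = 5^(5 + 1) + 5^5 + 2 (b=5); 5→6: 6^(6 + 1) + 6^6 + 2 = 326594; 326594−1 = 326593
i=4: 326593 = 6^(6 + 1) + 6^6 + 1 (b=6); 6→7: 7^(7 + 1) + 7^7 + 1 = 6588345; 6588345−1 = 6588344
i=5: 6588344 = 7^(7 + 1) + 7^7 (b=7); 7→8: 8^(8 + 1) + 8^8 = 150994944; 150994944−1 = 150994943
i=6: 150994943 = 8^(8 + 1) + 7·8^7 + 7·8^6 + 7·8^5 + 7·8^4 + 7·8^3 + 7·8^2 + 7·8 + 7 (b=8); 8→9: 9^(9 + 1) + 7·9^7 + 7·9^6 + 7·9^5 + 7·9^4 + 7·9^3 + 7·9^2 + 7·9 + 7 = 3524450281; 3524450281−1 = 3524450280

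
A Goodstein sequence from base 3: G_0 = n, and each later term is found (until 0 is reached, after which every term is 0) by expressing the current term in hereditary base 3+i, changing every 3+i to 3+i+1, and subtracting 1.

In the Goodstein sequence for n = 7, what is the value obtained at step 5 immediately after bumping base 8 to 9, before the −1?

7 —HB3→ 2·3 + 1 —bump→ 2·4 + 1 = 9 —(−1)→ 8
8 —HB4→ 2·4 —bump→ 2·5 = 10 —(−1)→ 9
9 —HB5→ 5 + 4 —bump→ 6 + 4 = 10 —(−1)→ 9
9 —HB6→ 6 + 3 —bump→ 7 + 3 = 10 —(−1)→ 9
9 —HB7→ 7 + 2 —bump→ 8 + 2 = 10 —(−1)→ 9
9 —HB8→ 8 + 1 —bump→ 9 + 1 = 10 —(−1)→ 9

10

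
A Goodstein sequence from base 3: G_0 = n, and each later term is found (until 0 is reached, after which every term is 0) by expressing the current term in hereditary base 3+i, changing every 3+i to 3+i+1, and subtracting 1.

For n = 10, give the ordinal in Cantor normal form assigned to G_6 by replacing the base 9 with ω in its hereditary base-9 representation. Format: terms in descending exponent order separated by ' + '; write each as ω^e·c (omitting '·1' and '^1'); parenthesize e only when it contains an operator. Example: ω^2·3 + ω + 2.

10 —HB3→ 3^2 + 1 —bump→ 4^2 + 1 = 17 —(−1)→ 16
16 —HB4→ 4^2 —bump→ 5^2 = 25 —(−1)→ 24
24 —HB5→ 4·5 + 4 —bump→ 4·6 + 4 = 28 —(−1)→ 27
27 —HB6→ 4·6 + 3 —bump→ 4·7 + 3 = 31 —(−1)→ 30
30 —HB7→ 4·7 + 2 —bump→ 4·8 + 2 = 34 —(−1)→ 33
33 —HB8→ 4·8 + 1 —bump→ 4·9 + 1 = 37 —(−1)→ 36
36 —HB9→ 4·9 —bump→ 4·10 = 40 —(−1)→ 39

ω·4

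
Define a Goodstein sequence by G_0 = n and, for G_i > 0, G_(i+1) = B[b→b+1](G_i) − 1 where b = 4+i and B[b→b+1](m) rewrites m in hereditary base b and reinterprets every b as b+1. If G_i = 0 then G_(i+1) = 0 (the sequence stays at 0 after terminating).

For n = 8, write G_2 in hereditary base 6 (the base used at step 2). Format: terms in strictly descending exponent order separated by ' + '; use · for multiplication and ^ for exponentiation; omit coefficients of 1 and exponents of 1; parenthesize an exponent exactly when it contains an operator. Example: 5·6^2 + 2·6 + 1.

6 + 3

8 —HB4→ 2·4 —bump→ 2·5 = 10 —(−1)→ 9
9 —HB5→ 5 + 4 —bump→ 6 + 4 = 10 —(−1)→ 9
9 —HB6→ 6 + 3 —bump→ 7 + 3 = 10 —(−1)→ 9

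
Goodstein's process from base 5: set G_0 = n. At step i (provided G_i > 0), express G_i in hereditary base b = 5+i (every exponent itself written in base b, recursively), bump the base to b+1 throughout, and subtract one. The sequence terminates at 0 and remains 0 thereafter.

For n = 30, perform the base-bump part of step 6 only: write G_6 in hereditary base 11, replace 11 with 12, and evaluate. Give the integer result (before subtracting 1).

G_0 = 30. HB_5(30) = 5^2 + 5. Bump = 42. G_1 = 41.
G_1 = 41. HB_6(41) = 6^2 + 5. Bump = 54. G_2 = 53.
G_2 = 53. HB_7(53) = 7^2 + 4. Bump = 68. G_3 = 67.
G_3 = 67. HB_8(67) = 8^2 + 3. Bump = 84. G_4 = 83.
G_4 = 83. HB_9(83) = 9^2 + 2. Bump = 102. G_5 = 101.
G_5 = 101. HB_10(101) = 10^2 + 1. Bump = 122. G_6 = 121.
G_6 = 121. HB_11(121) = 11^2. Bump = 144. G_7 = 143.

144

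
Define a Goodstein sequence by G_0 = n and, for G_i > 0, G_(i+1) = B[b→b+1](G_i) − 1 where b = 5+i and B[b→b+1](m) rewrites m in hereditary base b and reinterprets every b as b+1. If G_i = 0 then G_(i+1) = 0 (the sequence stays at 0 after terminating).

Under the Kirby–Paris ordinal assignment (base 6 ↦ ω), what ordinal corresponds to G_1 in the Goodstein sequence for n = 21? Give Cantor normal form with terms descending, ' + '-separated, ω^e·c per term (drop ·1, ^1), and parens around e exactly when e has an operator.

ω·4

base 5: 21 = 4·5 + 1; at 6: 4·6 + 1 = 25; next = 24
base 6: 24 = 4·6; at 7: 4·7 = 28; next = 27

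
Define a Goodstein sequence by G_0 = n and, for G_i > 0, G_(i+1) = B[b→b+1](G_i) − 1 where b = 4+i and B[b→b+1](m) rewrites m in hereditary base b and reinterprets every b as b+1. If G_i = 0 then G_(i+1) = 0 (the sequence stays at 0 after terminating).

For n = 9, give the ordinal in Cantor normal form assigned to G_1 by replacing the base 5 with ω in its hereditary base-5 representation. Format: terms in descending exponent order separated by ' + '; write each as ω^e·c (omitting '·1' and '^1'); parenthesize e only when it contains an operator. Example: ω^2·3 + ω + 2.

ω·2

[0] 9 ≡ 2·4 + 1 (base 4). Lift 5: 11. −1: 10.
[1] 10 ≡ 2·5 (base 5). Lift 6: 12. −1: 11.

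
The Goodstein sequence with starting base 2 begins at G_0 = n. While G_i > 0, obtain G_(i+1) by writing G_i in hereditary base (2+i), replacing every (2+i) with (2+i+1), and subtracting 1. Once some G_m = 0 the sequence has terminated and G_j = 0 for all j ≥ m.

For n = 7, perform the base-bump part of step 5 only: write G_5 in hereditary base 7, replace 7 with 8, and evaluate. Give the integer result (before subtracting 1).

16777216

G_0=7  [base 2] 2^2 + 2 + 1  →[2↦3]→  3^3 + 3 + 1 = 31  −1 ⇒ G_1=30
G_1=30  [base 3] 3^3 + 3  →[3↦4]→  4^4 + 4 = 260  −1 ⇒ G_2=259
G_2=259  [base 4] 4^4 + 3  →[4↦5]→  5^5 + 3 = 3128  −1 ⇒ G_3=3127
G_3=3127  [base 5] 5^5 + 2  →[5↦6]→  6^6 + 2 = 46658  −1 ⇒ G_4=46657
G_4=46657  [base 6] 6^6 + 1  →[6↦7]→  7^7 + 1 = 823544  −1 ⇒ G_5=823543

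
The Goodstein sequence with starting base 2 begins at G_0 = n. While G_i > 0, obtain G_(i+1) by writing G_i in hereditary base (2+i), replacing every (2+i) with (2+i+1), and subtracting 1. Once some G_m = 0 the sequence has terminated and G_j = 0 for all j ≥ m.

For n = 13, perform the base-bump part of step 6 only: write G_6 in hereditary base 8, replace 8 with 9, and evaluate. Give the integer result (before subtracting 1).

13 —HB2→ 2^(2 + 1) + 2^2 + 1 —bump→ 3^(3 + 1) + 3^3 + 1 = 109 —(−1)→ 108
108 —HB3→ 3^(3 + 1) + 3^3 —bump→ 4^(4 + 1) + 4^4 = 1280 —(−1)→ 1279
1279 —HB4→ 4^(4 + 1) + 3·4^3 + 3·4^2 + 3·4 + 3 —bump→ 5^(5 + 1) + 3·5^3 + 3·5^2 + 3·5 + 3 = 16093 —(−1)→ 16092
16092 —HB5→ 5^(5 + 1) + 3·5^3 + 3·5^2 + 3·5 + 2 —bump→ 6^(6 + 1) + 3·6^3 + 3·6^2 + 3·6 + 2 = 280712 —(−1)→ 280711
280711 —HB6→ 6^(6 + 1) + 3·6^3 + 3·6^2 + 3·6 + 1 —bump→ 7^(7 + 1) + 3·7^3 + 3·7^2 + 3·7 + 1 = 5765999 —(−1)→ 5765998
5765998 —HB7→ 7^(7 + 1) + 3·7^3 + 3·7^2 + 3·7 —bump→ 8^(8 + 1) + 3·8^3 + 3·8^2 + 3·8 = 134219480 —(−1)→ 134219479
134219479 —HB8→ 8^(8 + 1) + 3·8^3 + 3·8^2 + 2·8 + 7 —bump→ 9^(9 + 1) + 3·9^3 + 3·9^2 + 2·9 + 7 = 3486786856 —(−1)→ 3486786855

3486786856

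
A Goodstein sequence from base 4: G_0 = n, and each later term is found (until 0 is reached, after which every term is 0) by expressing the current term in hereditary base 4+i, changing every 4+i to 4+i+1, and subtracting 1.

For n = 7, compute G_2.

7

7 —HB4→ 4 + 3 —bump→ 5 + 3 = 8 —(−1)→ 7
7 —HB5→ 5 + 2 —bump→ 6 + 2 = 8 —(−1)→ 7
7 —HB6→ 6 + 1 —bump→ 7 + 1 = 8 —(−1)→ 7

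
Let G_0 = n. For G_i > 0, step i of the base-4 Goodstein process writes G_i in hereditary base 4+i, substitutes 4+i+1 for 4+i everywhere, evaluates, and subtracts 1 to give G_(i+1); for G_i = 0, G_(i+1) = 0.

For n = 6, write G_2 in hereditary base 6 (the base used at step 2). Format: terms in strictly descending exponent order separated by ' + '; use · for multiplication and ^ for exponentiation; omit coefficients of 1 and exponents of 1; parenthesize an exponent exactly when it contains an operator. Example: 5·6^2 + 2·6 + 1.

6

6 —HB4→ 4 + 2 —bump→ 5 + 2 = 7 —(−1)→ 6
6 —HB5→ 5 + 1 —bump→ 6 + 1 = 7 —(−1)→ 6
6 —HB6→ 6 —bump→ 7 = 7 —(−1)→ 6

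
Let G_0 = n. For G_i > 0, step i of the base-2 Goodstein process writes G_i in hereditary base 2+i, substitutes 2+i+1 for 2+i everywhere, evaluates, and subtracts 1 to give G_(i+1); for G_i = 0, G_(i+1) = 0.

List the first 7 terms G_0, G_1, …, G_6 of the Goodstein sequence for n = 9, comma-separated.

G_0=9  [base 2] 2^(2 + 1) + 1  →[2↦3]→  3^(3 + 1) + 1 = 82  −1 ⇒ G_1=81
G_1=81  [base 3] 3^(3 + 1)  →[3↦4]→  4^(4 + 1) = 1024  −1 ⇒ G_2=1023
G_2=1023  [base 4] 3·4^4 + 3·4^3 + 3·4^2 + 3·4 + 3  →[4↦5]→  3·5^5 + 3·5^3 + 3·5^2 + 3·5 + 3 = 9843  −1 ⇒ G_3=9842
G_3=9842  [base 5] 3·5^5 + 3·5^3 + 3·5^2 + 3·5 + 2  →[5↦6]→  3·6^6 + 3·6^3 + 3·6^2 + 3·6 + 2 = 140744  −1 ⇒ G_4=140743
G_4=140743  [base 6] 3·6^6 + 3·6^3 + 3·6^2 + 3·6 + 1  →[6↦7]→  3·7^7 + 3·7^3 + 3·7^2 + 3·7 + 1 = 2471827  −1 ⇒ G_5=2471826
G_5=2471826  [base 7] 3·7^7 + 3·7^3 + 3·7^2 + 3·7  →[7↦8]→  3·8^8 + 3·8^3 + 3·8^2 + 3·8 = 50333400  −1 ⇒ G_6=50333399

9, 81, 1023, 9842, 140743, 2471826, 50333399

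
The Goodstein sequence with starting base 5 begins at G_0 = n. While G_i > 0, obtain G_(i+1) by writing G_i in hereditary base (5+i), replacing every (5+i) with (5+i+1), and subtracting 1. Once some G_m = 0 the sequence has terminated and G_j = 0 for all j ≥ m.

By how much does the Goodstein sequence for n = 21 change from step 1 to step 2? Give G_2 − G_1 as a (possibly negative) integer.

3

G_0=21  [base 5] 4·5 + 1  →[5↦6]→  4·6 + 1 = 25  −1 ⇒ G_1=24
G_1=24  [base 6] 4·6  →[6↦7]→  4·7 = 28  −1 ⇒ G_2=27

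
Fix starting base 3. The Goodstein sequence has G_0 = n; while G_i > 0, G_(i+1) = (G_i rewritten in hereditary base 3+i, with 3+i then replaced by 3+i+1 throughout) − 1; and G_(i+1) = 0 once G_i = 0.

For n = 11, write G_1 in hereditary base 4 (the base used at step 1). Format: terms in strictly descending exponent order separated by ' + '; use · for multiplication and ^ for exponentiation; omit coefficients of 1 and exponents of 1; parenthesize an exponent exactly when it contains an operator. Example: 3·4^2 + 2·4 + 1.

base 3: 11 = 3^2 + 2; at 4: 4^2 + 2 = 18; next = 17
base 4: 17 = 4^2 + 1; at 5: 5^2 + 1 = 26; next = 25

4^2 + 1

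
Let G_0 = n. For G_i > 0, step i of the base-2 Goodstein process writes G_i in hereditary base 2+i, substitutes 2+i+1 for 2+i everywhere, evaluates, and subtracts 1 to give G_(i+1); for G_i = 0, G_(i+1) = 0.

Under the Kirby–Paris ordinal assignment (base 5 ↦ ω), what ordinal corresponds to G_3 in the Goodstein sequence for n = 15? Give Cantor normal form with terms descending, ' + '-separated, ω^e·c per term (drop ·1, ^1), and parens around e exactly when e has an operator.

ω^(ω + 1) + ω^ω + 2

G_0 = 15. HB_2(15) = 2^(2 + 1) + 2^2 + 2 + 1. Bump = 112. G_1 = 111.
G_1 = 111. HB_3(111) = 3^(3 + 1) + 3^3 + 3. Bump = 1284. G_2 = 1283.
G_2 = 1283. HB_4(1283) = 4^(4 + 1) + 4^4 + 3. Bump = 18753. G_3 = 18752.
G_3 = 18752. HB_5(18752) = 5^(5 + 1) + 5^5 + 2. Bump = 326594. G_4 = 326593.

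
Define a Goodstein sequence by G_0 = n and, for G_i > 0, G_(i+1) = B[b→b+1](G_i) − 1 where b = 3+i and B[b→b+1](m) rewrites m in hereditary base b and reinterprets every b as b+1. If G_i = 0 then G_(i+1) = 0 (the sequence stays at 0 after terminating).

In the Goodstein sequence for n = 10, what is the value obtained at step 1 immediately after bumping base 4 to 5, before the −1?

25

G_0=10  [base 3] 3^2 + 1  →[3↦4]→  4^2 + 1 = 17  −1 ⇒ G_1=16
G_1=16  [base 4] 4^2  →[4↦5]→  5^2 = 25  −1 ⇒ G_2=24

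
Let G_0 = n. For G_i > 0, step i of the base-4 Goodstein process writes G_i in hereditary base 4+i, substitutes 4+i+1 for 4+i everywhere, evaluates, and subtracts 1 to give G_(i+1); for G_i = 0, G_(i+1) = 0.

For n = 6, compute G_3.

6

(0) 6|_4 = 4 + 2 ↦ 5 + 2|_5 = 7 ⇒ 6
(1) 6|_5 = 5 + 1 ↦ 6 + 1|_6 = 7 ⇒ 6
(2) 6|_6 = 6 ↦ 7|_7 = 7 ⇒ 6
(3) 6|_7 = 6 ↦ 6|_8 = 6 ⇒ 5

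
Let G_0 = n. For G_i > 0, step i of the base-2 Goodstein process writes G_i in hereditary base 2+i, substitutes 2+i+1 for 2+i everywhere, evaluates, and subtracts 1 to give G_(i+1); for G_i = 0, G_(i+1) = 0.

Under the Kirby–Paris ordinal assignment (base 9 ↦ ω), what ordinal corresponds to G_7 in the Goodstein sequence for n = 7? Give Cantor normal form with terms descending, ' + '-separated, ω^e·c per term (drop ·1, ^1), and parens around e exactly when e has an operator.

G_0 = 7. HB_2(7) = 2^2 + 2 + 1. Bump = 31. G_1 = 30.
G_1 = 30. HB_3(30) = 3^3 + 3. Bump = 260. G_2 = 259.
G_2 = 259. HB_4(259) = 4^4 + 3. Bump = 3128. G_3 = 3127.
G_3 = 3127. HB_5(3127) = 5^5 + 2. Bump = 46658. G_4 = 46657.
G_4 = 46657. HB_6(46657) = 6^6 + 1. Bump = 823544. G_5 = 823543.
G_5 = 823543. HB_7(823543) = 7^7. Bump = 16777216. G_6 = 16777215.
G_6 = 16777215. HB_8(16777215) = 7·8^7 + 7·8^6 + 7·8^5 + 7·8^4 + 7·8^3 + 7·8^2 + 7·8 + 7. Bump = 37665880. G_7 = 37665879.
G_7 = 37665879. HB_9(37665879) = 7·9^7 + 7·9^6 + 7·9^5 + 7·9^4 + 7·9^3 + 7·9^2 + 7·9 + 6. Bump = 77777776. G_8 = 77777775.

ω^7·7 + ω^6·7 + ω^5·7 + ω^4·7 + ω^3·7 + ω^2·7 + ω·7 + 6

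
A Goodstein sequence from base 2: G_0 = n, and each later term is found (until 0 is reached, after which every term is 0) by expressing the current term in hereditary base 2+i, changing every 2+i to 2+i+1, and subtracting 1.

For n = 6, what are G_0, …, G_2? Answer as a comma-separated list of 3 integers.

step 0: 6 = 2^2 + 2; sub 3 for 2: 3^3 + 3; = 30; G_1 = 30−1 = 29
step 1: 29 = 3^3 + 2; sub 4 for 3: 4^4 + 2; = 258; G_2 = 258−1 = 257

6, 29, 257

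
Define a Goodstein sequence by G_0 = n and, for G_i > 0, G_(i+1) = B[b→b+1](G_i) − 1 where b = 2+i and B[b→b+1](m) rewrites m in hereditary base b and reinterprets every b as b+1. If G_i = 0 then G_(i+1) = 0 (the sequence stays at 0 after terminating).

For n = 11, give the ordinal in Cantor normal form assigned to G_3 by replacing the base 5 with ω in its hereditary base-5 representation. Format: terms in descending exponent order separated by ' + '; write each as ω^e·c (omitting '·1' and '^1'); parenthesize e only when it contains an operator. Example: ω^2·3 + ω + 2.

ω^(ω + 1) + 2

G_0 = 11. HB_2(11) = 2^(2 + 1) + 2 + 1. Bump = 85. G_1 = 84.
G_1 = 84. HB_3(84) = 3^(3 + 1) + 3. Bump = 1028. G_2 = 1027.
G_2 = 1027. HB_4(1027) = 4^(4 + 1) + 3. Bump = 15628. G_3 = 15627.
G_3 = 15627. HB_5(15627) = 5^(5 + 1) + 2. Bump = 279938. G_4 = 279937.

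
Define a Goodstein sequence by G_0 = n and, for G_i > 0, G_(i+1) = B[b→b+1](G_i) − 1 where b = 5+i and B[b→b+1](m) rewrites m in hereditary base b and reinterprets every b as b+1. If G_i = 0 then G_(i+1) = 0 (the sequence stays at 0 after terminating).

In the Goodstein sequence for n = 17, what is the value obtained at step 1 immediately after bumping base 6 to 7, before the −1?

(0) 17|_5 = 3·5 + 2 ↦ 3·6 + 2|_6 = 20 ⇒ 19
(1) 19|_6 = 3·6 + 1 ↦ 3·7 + 1|_7 = 22 ⇒ 21

22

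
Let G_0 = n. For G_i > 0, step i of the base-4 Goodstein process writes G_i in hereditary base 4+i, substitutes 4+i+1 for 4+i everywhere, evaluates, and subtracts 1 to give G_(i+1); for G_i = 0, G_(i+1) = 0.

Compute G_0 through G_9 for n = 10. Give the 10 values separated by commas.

base 4: 10 = 2·4 + 2; at 5: 2·5 + 2 = 12; next = 11
base 5: 11 = 2·5 + 1; at 6: 2·6 + 1 = 13; next = 12
base 6: 12 = 2·6; at 7: 2·7 = 14; next = 13
base 7: 13 = 7 + 6; at 8: 8 + 6 = 14; next = 13
base 8: 13 = 8 + 5; at 9: 9 + 5 = 14; next = 13
base 9: 13 = 9 + 4; at 10: 10 + 4 = 14; next = 13
base 10: 13 = 10 + 3; at 11: 11 + 3 = 14; next = 13
base 11: 13 = 11 + 2; at 12: 12 + 2 = 14; next = 13
base 12: 13 = 12 + 1; at 13: 13 + 1 = 14; next = 13

10, 11, 12, 13, 13, 13, 13, 13, 13, 13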